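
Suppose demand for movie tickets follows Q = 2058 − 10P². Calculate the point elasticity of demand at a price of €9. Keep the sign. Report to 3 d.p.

-1.298

At P = 9, Q = 1248.
dQ/dP = −20P = -180.
ε = (dQ/dP)(P/Q) = (-180)(9/1248).
|ε| > 1, so demand is elastic at this price.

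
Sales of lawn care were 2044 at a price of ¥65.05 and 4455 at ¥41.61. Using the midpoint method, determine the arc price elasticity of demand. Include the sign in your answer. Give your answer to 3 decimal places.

ΔQ = 4455 − 2044 = 2411; ΔP = 41.61 − 65.05 = -23.44.
Midpoints: P̄ = 53.33, Q̄ = 3249.5.
ε = (ΔQ/ΔP)(P̄/Q̄) = (2411/-23.44)(53.33/3249.5).

-1.688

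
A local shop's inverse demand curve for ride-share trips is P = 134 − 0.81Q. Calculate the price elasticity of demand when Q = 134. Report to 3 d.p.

At Q = 134, P = 134 − 0.81(134) = 25.46.
dP/dQ = −0.81, so dQ/dP = 1/(−0.81) = -1.235.
ε = (dQ/dP)(P/Q) = (-1.235)(25.46/134).

-0.235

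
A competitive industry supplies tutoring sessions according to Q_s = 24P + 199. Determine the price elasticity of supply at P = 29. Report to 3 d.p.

0.778

At P = 29, Q_s = 895.
dQ_s/dP = 24.
ε_s = (dQ_s/dP)(P/Q_s) = (24)(29/895).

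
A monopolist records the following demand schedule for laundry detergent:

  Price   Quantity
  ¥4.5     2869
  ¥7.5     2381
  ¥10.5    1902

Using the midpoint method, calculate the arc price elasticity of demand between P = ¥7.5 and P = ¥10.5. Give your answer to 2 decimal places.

At P = 7.5, Q = 2381; at P = 10.5, Q = 1902.
ΔQ = -479, ΔP = 3.0. Midpoints: P̄ = 9.00, Q̄ = 2141.5.
ε = (ΔQ/ΔP)(P̄/Q̄) = (-479/3.0)(9.00/2141.5).

-0.67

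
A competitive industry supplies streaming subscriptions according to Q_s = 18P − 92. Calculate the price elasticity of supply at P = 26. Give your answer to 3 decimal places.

At P = 26, Q_s = 376.
dQ_s/dP = 18.
ε_s = (dQ_s/dP)(P/Q_s) = (18)(26/376).

1.245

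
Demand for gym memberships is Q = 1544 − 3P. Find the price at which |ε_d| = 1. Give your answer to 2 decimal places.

For linear demand Q = a − bP, ε = −bP/(a − bP). |ε| = 1 when bP = a − bP, i.e. P = a/(2b).
P = 1544/(2·3) = 1544/6 = 257.3333.

257.33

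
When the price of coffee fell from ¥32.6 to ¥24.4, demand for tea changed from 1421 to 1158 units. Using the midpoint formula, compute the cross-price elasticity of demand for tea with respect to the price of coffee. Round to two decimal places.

ΔQ_x = 1158 − 1421 = -263; ΔP_y = 24.4 − 32.6 = -8.2.
Midpoints: P̄_y = 28.50, Q̄_x = 1289.5.
ε_xy = (ΔQ_x/ΔP_y)(P̄_y/Q̄_x) = (-263/-8.2)(28.50/1289.5).
ε_xy > 0, so the goods are substitutes.

0.71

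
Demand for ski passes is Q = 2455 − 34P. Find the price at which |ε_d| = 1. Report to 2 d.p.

36.10

For linear demand Q = a − bP, ε = −bP/(a − bP). |ε| = 1 when bP = a − bP, i.e. P = a/(2b).
P = 2455/(2·34) = 2455/68 = 36.1029.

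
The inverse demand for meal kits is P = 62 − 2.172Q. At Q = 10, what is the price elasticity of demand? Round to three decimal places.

At Q = 10, P = 62 − 2.172(10) = 40.28.
dP/dQ = −2.172, so dQ/dP = 1/(−2.172) = -0.460.
ε = (dQ/dP)(P/Q) = (-0.460)(40.28/10).

-1.855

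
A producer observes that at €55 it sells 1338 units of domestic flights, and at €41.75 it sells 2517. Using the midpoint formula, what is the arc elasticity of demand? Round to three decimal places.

ΔQ = 2517 − 1338 = 1179; ΔP = 41.75 − 55 = -13.25.
Midpoints: P̄ = 48.38, Q̄ = 1927.5.
ε = (ΔQ/ΔP)(P̄/Q̄) = (1179/-13.25)(48.38/1927.5).

-2.233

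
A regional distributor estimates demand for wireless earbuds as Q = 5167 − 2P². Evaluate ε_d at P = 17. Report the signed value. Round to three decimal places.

At P = 17, Q = 4589.
dQ/dP = −4P = -68.
ε = (dQ/dP)(P/Q) = (-68)(17/4589).
|ε| < 1, so demand is inelastic at this price.

-0.252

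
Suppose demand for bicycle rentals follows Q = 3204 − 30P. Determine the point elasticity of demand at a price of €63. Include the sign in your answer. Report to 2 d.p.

At P = 63, Q = 1314.
dQ/dP = −30.
ε = (dQ/dP)(P/Q) = (-30)(63/1314).
|ε| > 1, so demand is elastic at this price.

-1.44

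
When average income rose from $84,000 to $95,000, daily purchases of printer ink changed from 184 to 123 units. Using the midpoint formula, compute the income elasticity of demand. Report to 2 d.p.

-3.23

ΔQ = -61, ΔI = 11000. Midpoints: Ī = 89,500, Q̄ = 153.5.
ε_I = (ΔQ/ΔI)(Ī/Q̄) = (-61/11000)(89500/153.5).
ε_I < 0, so the good is inferior.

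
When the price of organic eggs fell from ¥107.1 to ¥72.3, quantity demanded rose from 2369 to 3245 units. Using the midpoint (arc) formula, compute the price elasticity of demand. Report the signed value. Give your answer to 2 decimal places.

ΔQ = 3245 − 2369 = 876; ΔP = 72.3 − 107.1 = -34.8.
Midpoints: P̄ = 89.70, Q̄ = 2807.0.
ε = (ΔQ/ΔP)(P̄/Q̄) = (876/-34.8)(89.70/2807.0).

-0.80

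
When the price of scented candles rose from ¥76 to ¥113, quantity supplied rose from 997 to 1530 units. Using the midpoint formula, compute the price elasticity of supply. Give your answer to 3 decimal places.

1.077

ΔQ = 1530 − 997 = 533; ΔP = 113 − 76 = 37.
Midpoints: P̄ = 94.50, Q̄ = 1263.5.
ε_s = (ΔQ/ΔP)(P̄/Q̄) = (533/37)(94.50/1263.5).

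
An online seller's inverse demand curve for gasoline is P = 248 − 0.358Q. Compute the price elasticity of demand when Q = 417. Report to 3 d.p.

-0.661

At Q = 417, P = 248 − 0.358(417) = 98.71.
dP/dQ = −0.358, so dQ/dP = 1/(−0.358) = -2.793.
ε = (dQ/dP)(P/Q) = (-2.793)(98.71/417).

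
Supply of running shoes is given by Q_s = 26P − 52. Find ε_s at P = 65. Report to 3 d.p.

1.032

At P = 65, Q_s = 1638.
dQ_s/dP = 26.
ε_s = (dQ_s/dP)(P/Q_s) = (26)(65/1638).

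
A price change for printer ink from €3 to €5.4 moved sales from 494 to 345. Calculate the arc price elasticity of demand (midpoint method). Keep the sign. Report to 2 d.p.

ΔQ = 345 − 494 = -149; ΔP = 5.4 − 3 = 2.4.
Midpoints: P̄ = 4.20, Q̄ = 419.5.
ε = (ΔQ/ΔP)(P̄/Q̄) = (-149/2.4)(4.20/419.5).

-0.62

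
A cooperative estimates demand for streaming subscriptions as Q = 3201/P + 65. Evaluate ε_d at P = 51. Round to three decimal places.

-0.491

At P = 51, Q = 127.765.
dQ/dP = −3201/P² = -1.231.
ε = (dQ/dP)(P/Q) = (-1.231)(51/127.765).
|ε| < 1, so demand is inelastic at this price.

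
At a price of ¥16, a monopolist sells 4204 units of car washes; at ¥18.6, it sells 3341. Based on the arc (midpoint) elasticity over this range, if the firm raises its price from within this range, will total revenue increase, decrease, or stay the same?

Arc ε = (-863/2.6)(17.30/3772.5) ≈ -1.522.
|ε| = 1.52 > 1, so demand is elastic. A price rise therefore reduces total revenue.

decrease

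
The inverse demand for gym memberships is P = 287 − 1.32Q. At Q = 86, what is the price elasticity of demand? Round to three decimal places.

At Q = 86, P = 287 − 1.32(86) = 173.48.
dP/dQ = −1.32, so dQ/dP = 1/(−1.32) = -0.758.
ε = (dQ/dP)(P/Q) = (-0.758)(173.48/86).

-1.528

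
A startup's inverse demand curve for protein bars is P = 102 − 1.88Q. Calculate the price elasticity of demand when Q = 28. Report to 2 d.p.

At Q = 28, P = 102 − 1.88(28) = 49.36.
dP/dQ = −1.88, so dQ/dP = 1/(−1.88) = -0.532.
ε = (dQ/dP)(P/Q) = (-0.532)(49.36/28).

-0.94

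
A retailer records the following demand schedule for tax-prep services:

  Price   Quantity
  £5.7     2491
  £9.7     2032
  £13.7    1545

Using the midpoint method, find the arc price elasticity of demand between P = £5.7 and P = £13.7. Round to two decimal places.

At P = 5.7, Q = 2491; at P = 13.7, Q = 1545.
ΔQ = -946, ΔP = 8.0. Midpoints: P̄ = 9.70, Q̄ = 2018.0.
ε = (ΔQ/ΔP)(P̄/Q̄) = (-946/8.0)(9.70/2018.0).

-0.57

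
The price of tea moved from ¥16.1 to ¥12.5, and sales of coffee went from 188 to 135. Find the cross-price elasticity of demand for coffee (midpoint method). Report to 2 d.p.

1.30

ΔQ_x = 135 − 188 = -53; ΔP_y = 12.5 − 16.1 = -3.6.
Midpoints: P̄_y = 14.30, Q̄_x = 161.5.
ε_xy = (ΔQ_x/ΔP_y)(P̄_y/Q̄_x) = (-53/-3.6)(14.30/161.5).
ε_xy > 0, so the goods are substitutes.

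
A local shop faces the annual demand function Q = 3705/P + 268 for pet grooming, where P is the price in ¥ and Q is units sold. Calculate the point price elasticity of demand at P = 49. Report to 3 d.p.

-0.220

At P = 49, Q = 343.612.
dQ/dP = −3705/P² = -1.543.
ε = (dQ/dP)(P/Q) = (-1.543)(49/343.612).
|ε| < 1, so demand is inelastic at this price.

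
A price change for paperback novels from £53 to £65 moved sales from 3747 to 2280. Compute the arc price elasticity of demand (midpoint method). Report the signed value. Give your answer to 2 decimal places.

-2.39

ΔQ = 2280 − 3747 = -1467; ΔP = 65 − 53 = 12.
Midpoints: P̄ = 59.00, Q̄ = 3013.5.
ε = (ΔQ/ΔP)(P̄/Q̄) = (-1467/12)(59.00/3013.5).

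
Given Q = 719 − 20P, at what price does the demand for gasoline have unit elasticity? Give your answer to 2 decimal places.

For linear demand Q = a − bP, ε = −bP/(a − bP). |ε| = 1 when bP = a − bP, i.e. P = a/(2b).
P = 719/(2·20) = 719/40 = 17.9750.

17.98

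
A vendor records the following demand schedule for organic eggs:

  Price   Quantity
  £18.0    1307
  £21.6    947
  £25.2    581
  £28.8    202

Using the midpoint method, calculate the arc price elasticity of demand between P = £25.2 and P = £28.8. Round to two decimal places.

-7.26

At P = 25.2, Q = 581; at P = 28.8, Q = 202.
ΔQ = -379, ΔP = 3.6. Midpoints: P̄ = 27.00, Q̄ = 391.5.
ε = (ΔQ/ΔP)(P̄/Q̄) = (-379/3.6)(27.00/391.5).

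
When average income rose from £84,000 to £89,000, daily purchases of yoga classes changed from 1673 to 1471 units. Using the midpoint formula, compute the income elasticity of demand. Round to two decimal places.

-2.22

ΔQ = -202, ΔI = 5000. Midpoints: Ī = 86,500, Q̄ = 1572.0.
ε_I = (ΔQ/ΔI)(Ī/Q̄) = (-202/5000)(86500/1572.0).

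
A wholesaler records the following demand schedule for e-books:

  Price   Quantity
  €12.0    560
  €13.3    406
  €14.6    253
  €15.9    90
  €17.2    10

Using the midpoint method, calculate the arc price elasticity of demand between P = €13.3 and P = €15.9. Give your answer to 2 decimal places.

-7.16

At P = 13.3, Q = 406; at P = 15.9, Q = 90.
ΔQ = -316, ΔP = 2.6. Midpoints: P̄ = 14.60, Q̄ = 248.0.
ε = (ΔQ/ΔP)(P̄/Q̄) = (-316/2.6)(14.60/248.0).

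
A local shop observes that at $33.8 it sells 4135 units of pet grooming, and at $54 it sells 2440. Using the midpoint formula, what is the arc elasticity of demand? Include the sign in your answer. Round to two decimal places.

-1.12

ΔQ = 2440 − 4135 = -1695; ΔP = 54 − 33.8 = 20.2.
Midpoints: P̄ = 43.90, Q̄ = 3287.5.
ε = (ΔQ/ΔP)(P̄/Q̄) = (-1695/20.2)(43.90/3287.5).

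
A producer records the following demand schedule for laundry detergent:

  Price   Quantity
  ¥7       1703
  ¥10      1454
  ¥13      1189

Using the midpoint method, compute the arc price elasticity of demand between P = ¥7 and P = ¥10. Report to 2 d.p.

At P = 7, Q = 1703; at P = 10, Q = 1454.
ΔQ = -249, ΔP = 3. Midpoints: P̄ = 8.50, Q̄ = 1578.5.
ε = (ΔQ/ΔP)(P̄/Q̄) = (-249/3)(8.50/1578.5).

-0.45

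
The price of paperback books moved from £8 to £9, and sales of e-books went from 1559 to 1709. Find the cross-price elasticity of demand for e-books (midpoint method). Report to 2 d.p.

0.78

ΔQ_x = 1709 − 1559 = 150; ΔP_y = 9 − 8 = 1.
Midpoints: P̄_y = 8.50, Q̄_x = 1634.0.
ε_xy = (ΔQ_x/ΔP_y)(P̄_y/Q̄_x) = (150/1)(8.50/1634.0).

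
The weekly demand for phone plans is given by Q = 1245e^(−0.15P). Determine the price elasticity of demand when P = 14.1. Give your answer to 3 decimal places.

-2.115

At P = 14.1, Q = 150.188.
dQ/dP = −0.15·1245e^(−0.15P) = −0.15Q = -22.528.
ε = (dQ/dP)(P/Q) = (-22.528)(14.1/150.188).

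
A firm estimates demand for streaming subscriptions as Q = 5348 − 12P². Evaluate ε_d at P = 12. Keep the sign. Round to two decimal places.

At P = 12, Q = 3620.
dQ/dP = −24P = -288.
ε = (dQ/dP)(P/Q) = (-288)(12/3620).

-0.95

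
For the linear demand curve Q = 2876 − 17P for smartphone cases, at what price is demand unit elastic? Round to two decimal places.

For linear demand Q = a − bP, ε = −bP/(a − bP). |ε| = 1 when bP = a − bP, i.e. P = a/(2b).
P = 2876/(2·17) = 2876/34 = 84.5882.

84.59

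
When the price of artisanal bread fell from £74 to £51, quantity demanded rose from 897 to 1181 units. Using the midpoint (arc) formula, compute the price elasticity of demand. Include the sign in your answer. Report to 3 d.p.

ΔQ = 1181 − 897 = 284; ΔP = 51 − 74 = -23.
Midpoints: P̄ = 62.50, Q̄ = 1039.0.
ε = (ΔQ/ΔP)(P̄/Q̄) = (284/-23)(62.50/1039.0).

-0.743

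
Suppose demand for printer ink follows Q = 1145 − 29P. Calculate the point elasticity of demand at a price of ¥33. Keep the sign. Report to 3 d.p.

At P = 33, Q = 188.
dQ/dP = −29.
ε = (dQ/dP)(P/Q) = (-29)(33/188).

-5.090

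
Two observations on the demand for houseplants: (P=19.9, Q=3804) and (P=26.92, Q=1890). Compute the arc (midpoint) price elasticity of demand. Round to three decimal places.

-2.242

ΔQ = 1890 − 3804 = -1914; ΔP = 26.92 − 19.9 = 7.02.
Midpoints: P̄ = 23.41, Q̄ = 2847.0.
ε = (ΔQ/ΔP)(P̄/Q̄) = (-1914/7.02)(23.41/2847.0).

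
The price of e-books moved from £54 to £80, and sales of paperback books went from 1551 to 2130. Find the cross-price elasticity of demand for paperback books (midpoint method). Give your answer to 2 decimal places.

0.81

ΔQ_x = 2130 − 1551 = 579; ΔP_y = 80 − 54 = 26.
Midpoints: P̄_y = 67.00, Q̄_x = 1840.5.
ε_xy = (ΔQ_x/ΔP_y)(P̄_y/Q̄_x) = (579/26)(67.00/1840.5).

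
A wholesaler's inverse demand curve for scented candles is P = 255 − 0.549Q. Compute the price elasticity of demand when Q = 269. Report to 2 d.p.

-0.73

At Q = 269, P = 255 − 0.549(269) = 107.32.
dP/dQ = −0.549, so dQ/dP = 1/(−0.549) = -1.821.
ε = (dQ/dP)(P/Q) = (-1.821)(107.32/269).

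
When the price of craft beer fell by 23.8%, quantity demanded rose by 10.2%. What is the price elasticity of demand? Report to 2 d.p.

-0.43

ε = %ΔQ / %ΔP = (10.2)/(-23.8) = -0.429.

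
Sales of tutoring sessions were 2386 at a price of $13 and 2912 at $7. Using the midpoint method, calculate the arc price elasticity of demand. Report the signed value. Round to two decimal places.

-0.33

ΔQ = 2912 − 2386 = 526; ΔP = 7 − 13 = -6.
Midpoints: P̄ = 10.00, Q̄ = 2649.0.
ε = (ΔQ/ΔP)(P̄/Q̄) = (526/-6)(10.00/2649.0).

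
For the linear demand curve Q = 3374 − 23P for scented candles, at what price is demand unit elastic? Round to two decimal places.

73.35

For linear demand Q = a − bP, ε = −bP/(a − bP). |ε| = 1 when bP = a − bP, i.e. P = a/(2b).
P = 3374/(2·23) = 3374/46 = 73.3478.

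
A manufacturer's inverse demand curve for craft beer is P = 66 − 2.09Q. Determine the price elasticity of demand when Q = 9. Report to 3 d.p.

-2.509

At Q = 9, P = 66 − 2.09(9) = 47.19.
dP/dQ = −2.09, so dQ/dP = 1/(−2.09) = -0.478.
ε = (dQ/dP)(P/Q) = (-0.478)(47.19/9).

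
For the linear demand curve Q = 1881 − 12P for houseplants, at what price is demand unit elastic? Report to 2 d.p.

78.38

For linear demand Q = a − bP, ε = −bP/(a − bP). |ε| = 1 when bP = a − bP, i.e. P = a/(2b).
P = 1881/(2·12) = 1881/24 = 78.3750.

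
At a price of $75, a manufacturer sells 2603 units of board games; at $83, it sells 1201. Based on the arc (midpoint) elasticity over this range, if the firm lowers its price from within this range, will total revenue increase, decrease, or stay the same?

Arc ε = (-1402/8)(79.00/1902.0) ≈ -7.279.
|ε| = 7.28 > 1, so demand is elastic. A price cut therefore raises total revenue.

increase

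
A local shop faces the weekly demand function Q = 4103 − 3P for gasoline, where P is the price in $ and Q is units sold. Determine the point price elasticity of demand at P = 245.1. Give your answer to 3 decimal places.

At P = 245.1, Q = 3367.700.
dQ/dP = −3.
ε = (dQ/dP)(P/Q) = (-3)(245.1/3367.700).
|ε| < 1, so demand is inelastic at this price.

-0.218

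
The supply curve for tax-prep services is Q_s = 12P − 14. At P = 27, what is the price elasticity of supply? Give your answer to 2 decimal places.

1.05

At P = 27, Q_s = 310.
dQ_s/dP = 12.
ε_s = (dQ_s/dP)(P/Q_s) = (12)(27/310).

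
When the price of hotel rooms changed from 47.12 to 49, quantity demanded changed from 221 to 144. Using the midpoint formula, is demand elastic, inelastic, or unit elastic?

elastic

Arc ε ≈ -10.786.
|ε| = 10.79 > 1.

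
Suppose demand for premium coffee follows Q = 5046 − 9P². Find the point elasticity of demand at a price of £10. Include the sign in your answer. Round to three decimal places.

-0.434

At P = 10, Q = 4146.
dQ/dP = −18P = -180.
ε = (dQ/dP)(P/Q) = (-180)(10/4146).
|ε| < 1, so demand is inelastic at this price.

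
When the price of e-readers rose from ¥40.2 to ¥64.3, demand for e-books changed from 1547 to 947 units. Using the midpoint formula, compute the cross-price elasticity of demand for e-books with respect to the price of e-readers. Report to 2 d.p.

-1.04

ΔQ_x = 947 − 1547 = -600; ΔP_y = 64.3 − 40.2 = 24.1.
Midpoints: P̄_y = 52.25, Q̄_x = 1247.0.
ε_xy = (ΔQ_x/ΔP_y)(P̄_y/Q̄_x) = (-600/24.1)(52.25/1247.0).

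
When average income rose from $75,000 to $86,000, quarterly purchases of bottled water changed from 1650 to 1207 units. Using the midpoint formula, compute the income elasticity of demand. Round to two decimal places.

-2.27

ΔQ = -443, ΔI = 11000. Midpoints: Ī = 80,500, Q̄ = 1428.5.
ε_I = (ΔQ/ΔI)(Ī/Q̄) = (-443/11000)(80500/1428.5).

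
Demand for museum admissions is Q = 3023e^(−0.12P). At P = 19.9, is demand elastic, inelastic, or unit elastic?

elastic

Q = 277.551, dQ/dP = -33.306.
ε = (dQ/dP)(P/Q) ≈ -2.388.
|ε| = 2.39 > 1.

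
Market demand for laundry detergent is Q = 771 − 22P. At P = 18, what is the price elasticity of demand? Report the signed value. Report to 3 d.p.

-1.056

At P = 18, Q = 375.
dQ/dP = −22.
ε = (dQ/dP)(P/Q) = (-22)(18/375).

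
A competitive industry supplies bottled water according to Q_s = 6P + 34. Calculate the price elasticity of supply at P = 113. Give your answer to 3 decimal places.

At P = 113, Q_s = 712.
dQ_s/dP = 6.
ε_s = (dQ_s/dP)(P/Q_s) = (6)(113/712).

0.952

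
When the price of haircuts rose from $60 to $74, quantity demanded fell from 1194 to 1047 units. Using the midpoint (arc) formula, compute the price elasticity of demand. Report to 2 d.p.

ΔQ = 1047 − 1194 = -147; ΔP = 74 − 60 = 14.
Midpoints: P̄ = 67.00, Q̄ = 1120.5.
ε = (ΔQ/ΔP)(P̄/Q̄) = (-147/14)(67.00/1120.5).

-0.63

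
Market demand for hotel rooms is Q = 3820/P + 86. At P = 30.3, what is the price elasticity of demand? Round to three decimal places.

At P = 30.3, Q = 212.073.
dQ/dP = −3820/P² = -4.161.
ε = (dQ/dP)(P/Q) = (-4.161)(30.3/212.073).
|ε| < 1, so demand is inelastic at this price.

-0.594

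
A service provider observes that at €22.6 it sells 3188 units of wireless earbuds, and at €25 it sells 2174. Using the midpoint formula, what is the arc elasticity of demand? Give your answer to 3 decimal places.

ΔQ = 2174 − 3188 = -1014; ΔP = 25 − 22.6 = 2.4.
Midpoints: P̄ = 23.80, Q̄ = 2681.0.
ε = (ΔQ/ΔP)(P̄/Q̄) = (-1014/2.4)(23.80/2681.0).

-3.751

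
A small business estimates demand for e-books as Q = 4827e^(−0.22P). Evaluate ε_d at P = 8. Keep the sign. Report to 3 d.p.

At P = 8, Q = 830.461.
dQ/dP = −0.22·4827e^(−0.22P) = −0.22Q = -182.701.
ε = (dQ/dP)(P/Q) = (-182.701)(8/830.461).
|ε| > 1, so demand is elastic at this price.

-1.760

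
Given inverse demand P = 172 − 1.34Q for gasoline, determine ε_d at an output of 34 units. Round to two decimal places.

-2.78

At Q = 34, P = 172 − 1.34(34) = 126.44.
dP/dQ = −1.34, so dQ/dP = 1/(−1.34) = -0.746.
ε = (dQ/dP)(P/Q) = (-0.746)(126.44/34).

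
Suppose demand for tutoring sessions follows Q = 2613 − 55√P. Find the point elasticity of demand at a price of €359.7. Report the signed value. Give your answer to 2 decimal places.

At P = 359.7, Q = 1569.883.
dQ/dP = −55/(2√P) = -1.450.
ε = (dQ/dP)(P/Q) = (-1.450)(359.7/1569.883).

-0.33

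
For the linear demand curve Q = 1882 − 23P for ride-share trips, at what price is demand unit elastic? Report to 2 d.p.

For linear demand Q = a − bP, ε = −bP/(a − bP). |ε| = 1 when bP = a − bP, i.e. P = a/(2b).
P = 1882/(2·23) = 1882/46 = 40.9130.

40.91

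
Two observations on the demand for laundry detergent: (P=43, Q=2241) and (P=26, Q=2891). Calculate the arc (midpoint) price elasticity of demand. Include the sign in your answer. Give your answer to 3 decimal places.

ΔQ = 2891 − 2241 = 650; ΔP = 26 − 43 = -17.
Midpoints: P̄ = 34.50, Q̄ = 2566.0.
ε = (ΔQ/ΔP)(P̄/Q̄) = (650/-17)(34.50/2566.0).

-0.514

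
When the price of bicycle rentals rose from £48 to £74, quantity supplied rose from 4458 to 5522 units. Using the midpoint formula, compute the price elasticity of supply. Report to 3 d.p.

ΔQ = 5522 − 4458 = 1064; ΔP = 74 − 48 = 26.
Midpoints: P̄ = 61.00, Q̄ = 4990.0.
ε_s = (ΔQ/ΔP)(P̄/Q̄) = (1064/26)(61.00/4990.0).

0.500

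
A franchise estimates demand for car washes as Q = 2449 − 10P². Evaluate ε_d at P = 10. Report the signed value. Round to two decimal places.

At P = 10, Q = 1449.
dQ/dP = −20P = -200.
ε = (dQ/dP)(P/Q) = (-200)(10/1449).

-1.38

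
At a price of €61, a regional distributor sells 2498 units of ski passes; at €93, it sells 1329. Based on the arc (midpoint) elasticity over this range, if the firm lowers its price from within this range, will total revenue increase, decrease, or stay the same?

Arc ε = (-1169/32)(77.00/1913.5) ≈ -1.470.
|ε| = 1.47 > 1, so demand is elastic. A price cut therefore raises total revenue.

increase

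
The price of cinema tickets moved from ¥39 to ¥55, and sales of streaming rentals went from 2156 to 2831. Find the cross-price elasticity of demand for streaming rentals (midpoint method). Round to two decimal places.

ΔQ_x = 2831 − 2156 = 675; ΔP_y = 55 − 39 = 16.
Midpoints: P̄_y = 47.00, Q̄_x = 2493.5.
ε_xy = (ΔQ_x/ΔP_y)(P̄_y/Q̄_x) = (675/16)(47.00/2493.5).

0.80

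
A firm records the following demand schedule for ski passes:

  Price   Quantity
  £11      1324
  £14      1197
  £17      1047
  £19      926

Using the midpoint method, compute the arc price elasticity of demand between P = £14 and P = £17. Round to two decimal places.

-0.69

At P = 14, Q = 1197; at P = 17, Q = 1047.
ΔQ = -150, ΔP = 3. Midpoints: P̄ = 15.50, Q̄ = 1122.0.
ε = (ΔQ/ΔP)(P̄/Q̄) = (-150/3)(15.50/1122.0).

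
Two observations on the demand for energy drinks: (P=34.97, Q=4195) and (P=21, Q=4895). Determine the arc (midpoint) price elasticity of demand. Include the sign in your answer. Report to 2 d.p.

-0.31

ΔQ = 4895 − 4195 = 700; ΔP = 21 − 34.97 = -13.97.
Midpoints: P̄ = 27.98, Q̄ = 4545.0.
ε = (ΔQ/ΔP)(P̄/Q̄) = (700/-13.97)(27.98/4545.0).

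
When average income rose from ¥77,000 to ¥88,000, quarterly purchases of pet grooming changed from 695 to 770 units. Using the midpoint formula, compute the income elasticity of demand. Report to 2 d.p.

ΔQ = 75, ΔI = 11000. Midpoints: Ī = 82,500, Q̄ = 732.5.
ε_I = (ΔQ/ΔI)(Ī/Q̄) = (75/11000)(82500/732.5).
ε_I > 0, so the good is normal.

0.77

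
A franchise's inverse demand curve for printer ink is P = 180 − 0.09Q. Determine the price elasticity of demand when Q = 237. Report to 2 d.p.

-7.44

At Q = 237, P = 180 − 0.09(237) = 158.67.
dP/dQ = −0.09, so dQ/dP = 1/(−0.09) = -11.111.
ε = (dQ/dP)(P/Q) = (-11.111)(158.67/237).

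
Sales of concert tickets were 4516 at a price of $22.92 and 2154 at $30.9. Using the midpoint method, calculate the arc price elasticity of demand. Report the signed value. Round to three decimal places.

ΔQ = 2154 − 4516 = -2362; ΔP = 30.9 − 22.92 = 7.98.
Midpoints: P̄ = 26.91, Q̄ = 3335.0.
ε = (ΔQ/ΔP)(P̄/Q̄) = (-2362/7.98)(26.91/3335.0).

-2.388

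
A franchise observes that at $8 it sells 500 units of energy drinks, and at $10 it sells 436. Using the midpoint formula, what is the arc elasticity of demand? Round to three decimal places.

-0.615

ΔQ = 436 − 500 = -64; ΔP = 10 − 8 = 2.
Midpoints: P̄ = 9.00, Q̄ = 468.0.
ε = (ΔQ/ΔP)(P̄/Q̄) = (-64/2)(9.00/468.0).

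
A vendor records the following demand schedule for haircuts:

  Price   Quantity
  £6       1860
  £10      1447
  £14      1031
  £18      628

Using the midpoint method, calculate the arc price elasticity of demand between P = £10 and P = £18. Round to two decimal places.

At P = 10, Q = 1447; at P = 18, Q = 628.
ΔQ = -819, ΔP = 8. Midpoints: P̄ = 14.00, Q̄ = 1037.5.
ε = (ΔQ/ΔP)(P̄/Q̄) = (-819/8)(14.00/1037.5).

-1.38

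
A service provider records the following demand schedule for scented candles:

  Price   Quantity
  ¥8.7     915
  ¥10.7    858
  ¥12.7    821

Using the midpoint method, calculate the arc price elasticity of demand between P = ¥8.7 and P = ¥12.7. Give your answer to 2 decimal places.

At P = 8.7, Q = 915; at P = 12.7, Q = 821.
ΔQ = -94, ΔP = 4.0. Midpoints: P̄ = 10.70, Q̄ = 868.0.
ε = (ΔQ/ΔP)(P̄/Q̄) = (-94/4.0)(10.70/868.0).

-0.29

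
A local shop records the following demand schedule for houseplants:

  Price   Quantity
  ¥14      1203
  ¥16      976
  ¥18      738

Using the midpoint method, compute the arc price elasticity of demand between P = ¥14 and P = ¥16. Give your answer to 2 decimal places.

-1.56

At P = 14, Q = 1203; at P = 16, Q = 976.
ΔQ = -227, ΔP = 2. Midpoints: P̄ = 15.00, Q̄ = 1089.5.
ε = (ΔQ/ΔP)(P̄/Q̄) = (-227/2)(15.00/1089.5).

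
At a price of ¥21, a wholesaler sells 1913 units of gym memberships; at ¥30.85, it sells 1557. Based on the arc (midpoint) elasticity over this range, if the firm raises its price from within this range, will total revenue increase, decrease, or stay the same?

Arc ε = (-356/9.85)(25.93/1735.0) ≈ -0.540.
|ε| = 0.54 < 1, so demand is inelastic. A price rise therefore raises total revenue.

increase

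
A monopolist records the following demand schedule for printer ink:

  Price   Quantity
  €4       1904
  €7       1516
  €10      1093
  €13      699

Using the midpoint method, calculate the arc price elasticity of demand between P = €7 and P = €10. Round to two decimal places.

At P = 7, Q = 1516; at P = 10, Q = 1093.
ΔQ = -423, ΔP = 3. Midpoints: P̄ = 8.50, Q̄ = 1304.5.
ε = (ΔQ/ΔP)(P̄/Q̄) = (-423/3)(8.50/1304.5).

-0.92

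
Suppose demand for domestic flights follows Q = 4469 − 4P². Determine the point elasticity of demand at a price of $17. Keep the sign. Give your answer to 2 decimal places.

At P = 17, Q = 3313.
dQ/dP = −8P = -136.
ε = (dQ/dP)(P/Q) = (-136)(17/3313).

-0.70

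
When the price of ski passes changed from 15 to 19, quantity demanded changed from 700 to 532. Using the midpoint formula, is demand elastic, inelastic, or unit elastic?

elastic

Arc ε ≈ -1.159.
|ε| = 1.16 > 1.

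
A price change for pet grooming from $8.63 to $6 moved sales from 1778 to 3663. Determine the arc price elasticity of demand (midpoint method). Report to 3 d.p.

ΔQ = 3663 − 1778 = 1885; ΔP = 6 − 8.63 = -2.63.
Midpoints: P̄ = 7.32, Q̄ = 2720.5.
ε = (ΔQ/ΔP)(P̄/Q̄) = (1885/-2.63)(7.32/2720.5).

-1.927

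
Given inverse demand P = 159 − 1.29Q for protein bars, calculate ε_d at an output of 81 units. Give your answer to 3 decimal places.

At Q = 81, P = 159 − 1.29(81) = 54.51.
dP/dQ = −1.29, so dQ/dP = 1/(−1.29) = -0.775.
ε = (dQ/dP)(P/Q) = (-0.775)(54.51/81).

-0.522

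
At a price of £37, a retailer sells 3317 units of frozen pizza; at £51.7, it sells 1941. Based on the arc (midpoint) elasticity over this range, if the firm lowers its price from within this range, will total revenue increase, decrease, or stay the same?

increase

Arc ε = (-1376/14.7)(44.35/2629.0) ≈ -1.579.
|ε| = 1.58 > 1, so demand is elastic. A price cut therefore raises total revenue.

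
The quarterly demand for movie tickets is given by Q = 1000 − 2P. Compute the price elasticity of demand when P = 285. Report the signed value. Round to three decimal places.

-1.326

At P = 285, Q = 430.
dQ/dP = −2.
ε = (dQ/dP)(P/Q) = (-2)(285/430).
|ε| > 1, so demand is elastic at this price.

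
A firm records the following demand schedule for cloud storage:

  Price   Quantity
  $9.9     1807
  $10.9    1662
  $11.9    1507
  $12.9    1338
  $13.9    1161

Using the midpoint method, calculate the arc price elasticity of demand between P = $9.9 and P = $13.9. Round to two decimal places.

At P = 9.9, Q = 1807; at P = 13.9, Q = 1161.
ΔQ = -646, ΔP = 4.0. Midpoints: P̄ = 11.90, Q̄ = 1484.0.
ε = (ΔQ/ΔP)(P̄/Q̄) = (-646/4.0)(11.90/1484.0).

-1.30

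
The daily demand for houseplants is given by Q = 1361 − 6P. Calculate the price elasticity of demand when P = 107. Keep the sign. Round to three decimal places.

At P = 107, Q = 719.
dQ/dP = −6.
ε = (dQ/dP)(P/Q) = (-6)(107/719).

-0.893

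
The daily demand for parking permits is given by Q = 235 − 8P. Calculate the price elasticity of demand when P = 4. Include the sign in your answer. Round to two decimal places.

At P = 4, Q = 203.
dQ/dP = −8.
ε = (dQ/dP)(P/Q) = (-8)(4/203).

-0.16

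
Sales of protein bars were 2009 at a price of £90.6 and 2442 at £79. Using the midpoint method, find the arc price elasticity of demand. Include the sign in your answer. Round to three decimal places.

-1.422

ΔQ = 2442 − 2009 = 433; ΔP = 79 − 90.6 = -11.6.
Midpoints: P̄ = 84.80, Q̄ = 2225.5.
ε = (ΔQ/ΔP)(P̄/Q̄) = (433/-11.6)(84.80/2225.5).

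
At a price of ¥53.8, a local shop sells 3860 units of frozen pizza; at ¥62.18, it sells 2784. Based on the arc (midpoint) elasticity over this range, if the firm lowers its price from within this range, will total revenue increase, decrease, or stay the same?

Arc ε = (-1076/8.38)(57.99/3322.0) ≈ -2.241.
|ε| = 2.24 > 1, so demand is elastic. A price cut therefore raises total revenue.

increase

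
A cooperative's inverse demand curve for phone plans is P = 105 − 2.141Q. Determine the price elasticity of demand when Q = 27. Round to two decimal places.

At Q = 27, P = 105 − 2.141(27) = 47.19.
dP/dQ = −2.141, so dQ/dP = 1/(−2.141) = -0.467.
ε = (dQ/dP)(P/Q) = (-0.467)(47.19/27).

-0.82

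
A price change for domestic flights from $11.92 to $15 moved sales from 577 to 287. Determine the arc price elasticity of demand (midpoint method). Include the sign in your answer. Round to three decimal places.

ΔQ = 287 − 577 = -290; ΔP = 15 − 11.92 = 3.08.
Midpoints: P̄ = 13.46, Q̄ = 432.0.
ε = (ΔQ/ΔP)(P̄/Q̄) = (-290/3.08)(13.46/432.0).

-2.934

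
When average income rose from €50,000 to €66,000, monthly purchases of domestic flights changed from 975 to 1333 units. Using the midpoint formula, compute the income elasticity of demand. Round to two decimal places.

ΔQ = 358, ΔI = 16000. Midpoints: Ī = 58,000, Q̄ = 1154.0.
ε_I = (ΔQ/ΔI)(Ī/Q̄) = (358/16000)(58000/1154.0).

1.12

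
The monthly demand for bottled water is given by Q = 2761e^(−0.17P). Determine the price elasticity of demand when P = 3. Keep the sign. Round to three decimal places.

-0.510

At P = 3, Q = 1657.968.
dQ/dP = −0.17·2761e^(−0.17P) = −0.17Q = -281.855.
ε = (dQ/dP)(P/Q) = (-281.855)(3/1657.968).
|ε| < 1, so demand is inelastic at this price.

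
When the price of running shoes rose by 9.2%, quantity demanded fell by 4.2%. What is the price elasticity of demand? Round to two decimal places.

-0.46

ε = %ΔQ / %ΔP = (-4.2)/(9.2) = -0.457.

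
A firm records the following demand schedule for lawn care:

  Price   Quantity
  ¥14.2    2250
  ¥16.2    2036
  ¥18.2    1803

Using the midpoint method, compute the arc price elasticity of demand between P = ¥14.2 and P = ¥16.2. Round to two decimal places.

-0.76

At P = 14.2, Q = 2250; at P = 16.2, Q = 2036.
ΔQ = -214, ΔP = 2.0. Midpoints: P̄ = 15.20, Q̄ = 2143.0.
ε = (ΔQ/ΔP)(P̄/Q̄) = (-214/2.0)(15.20/2143.0).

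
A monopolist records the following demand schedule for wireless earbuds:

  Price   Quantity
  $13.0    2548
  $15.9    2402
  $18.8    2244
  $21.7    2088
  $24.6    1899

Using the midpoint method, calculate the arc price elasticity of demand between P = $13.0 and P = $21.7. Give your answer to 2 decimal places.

-0.40

At P = 13.0, Q = 2548; at P = 21.7, Q = 2088.
ΔQ = -460, ΔP = 8.7. Midpoints: P̄ = 17.35, Q̄ = 2318.0.
ε = (ΔQ/ΔP)(P̄/Q̄) = (-460/8.7)(17.35/2318.0).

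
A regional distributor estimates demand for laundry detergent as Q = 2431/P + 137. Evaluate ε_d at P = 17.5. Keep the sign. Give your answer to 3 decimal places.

At P = 17.5, Q = 275.914.
dQ/dP = −2431/P² = -7.938.
ε = (dQ/dP)(P/Q) = (-7.938)(17.5/275.914).
|ε| < 1, so demand is inelastic at this price.

-0.503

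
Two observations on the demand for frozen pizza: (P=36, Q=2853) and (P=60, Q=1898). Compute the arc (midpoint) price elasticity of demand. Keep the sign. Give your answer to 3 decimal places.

ΔQ = 1898 − 2853 = -955; ΔP = 60 − 36 = 24.
Midpoints: P̄ = 48.00, Q̄ = 2375.5.
ε = (ΔQ/ΔP)(P̄/Q̄) = (-955/24)(48.00/2375.5).

-0.804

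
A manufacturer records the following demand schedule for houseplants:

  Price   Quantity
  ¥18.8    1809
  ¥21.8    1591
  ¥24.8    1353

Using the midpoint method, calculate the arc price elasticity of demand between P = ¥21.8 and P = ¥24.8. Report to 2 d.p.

-1.26

At P = 21.8, Q = 1591; at P = 24.8, Q = 1353.
ΔQ = -238, ΔP = 3.0. Midpoints: P̄ = 23.30, Q̄ = 1472.0.
ε = (ΔQ/ΔP)(P̄/Q̄) = (-238/3.0)(23.30/1472.0).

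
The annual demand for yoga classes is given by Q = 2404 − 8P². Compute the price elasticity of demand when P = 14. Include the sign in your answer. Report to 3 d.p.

-3.751

At P = 14, Q = 836.
dQ/dP = −16P = -224.
ε = (dQ/dP)(P/Q) = (-224)(14/836).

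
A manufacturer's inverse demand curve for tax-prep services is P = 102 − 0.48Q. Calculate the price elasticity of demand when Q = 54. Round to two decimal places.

-2.94

At Q = 54, P = 102 − 0.48(54) = 76.08.
dP/dQ = −0.48, so dQ/dP = 1/(−0.48) = -2.083.
ε = (dQ/dP)(P/Q) = (-2.083)(76.08/54).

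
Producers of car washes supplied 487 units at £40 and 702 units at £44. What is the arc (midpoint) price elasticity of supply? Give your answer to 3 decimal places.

3.797

ΔQ = 702 − 487 = 215; ΔP = 44 − 40 = 4.
Midpoints: P̄ = 42.00, Q̄ = 594.5.
ε_s = (ΔQ/ΔP)(P̄/Q̄) = (215/4)(42.00/594.5).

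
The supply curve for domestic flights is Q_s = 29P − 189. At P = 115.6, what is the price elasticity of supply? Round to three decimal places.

At P = 115.6, Q_s = 3163.40.
dQ_s/dP = 29.
ε_s = (dQ_s/dP)(P/Q_s) = (29)(115.6/3163.40).

1.060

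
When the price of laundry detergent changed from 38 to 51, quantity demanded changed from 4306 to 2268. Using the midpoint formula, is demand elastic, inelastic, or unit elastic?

elastic

Arc ε ≈ -2.122.
|ε| = 2.12 > 1.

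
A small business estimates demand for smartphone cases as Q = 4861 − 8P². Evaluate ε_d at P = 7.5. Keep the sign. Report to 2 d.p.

At P = 7.5, Q = 4411.
dQ/dP = −16P = -120.
ε = (dQ/dP)(P/Q) = (-120)(7.5/4411).

-0.20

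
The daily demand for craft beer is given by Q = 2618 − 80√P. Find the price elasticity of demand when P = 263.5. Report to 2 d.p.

At P = 263.5, Q = 1319.385.
dQ/dP = −80/(2√P) = -2.464.
ε = (dQ/dP)(P/Q) = (-2.464)(263.5/1319.385).
|ε| < 1, so demand is inelastic at this price.

-0.49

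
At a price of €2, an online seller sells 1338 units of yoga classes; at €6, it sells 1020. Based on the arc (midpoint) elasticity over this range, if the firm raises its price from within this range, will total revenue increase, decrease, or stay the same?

increase

Arc ε = (-318/4)(4.00/1179.0) ≈ -0.270.
|ε| = 0.27 < 1, so demand is inelastic. A price rise therefore raises total revenue.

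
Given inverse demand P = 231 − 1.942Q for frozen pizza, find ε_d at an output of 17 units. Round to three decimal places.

At Q = 17, P = 231 − 1.942(17) = 197.99.
dP/dQ = −1.942, so dQ/dP = 1/(−1.942) = -0.515.
ε = (dQ/dP)(P/Q) = (-0.515)(197.99/17).

-5.997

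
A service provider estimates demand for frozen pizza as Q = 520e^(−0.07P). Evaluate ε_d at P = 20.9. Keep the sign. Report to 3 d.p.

At P = 20.9, Q = 120.401.
dQ/dP = −0.07·520e^(−0.07P) = −0.07Q = -8.428.
ε = (dQ/dP)(P/Q) = (-8.428)(20.9/120.401).

-1.463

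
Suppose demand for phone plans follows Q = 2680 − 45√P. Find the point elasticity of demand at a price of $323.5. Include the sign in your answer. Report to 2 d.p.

At P = 323.5, Q = 1870.625.
dQ/dP = −45/(2√P) = -1.251.
ε = (dQ/dP)(P/Q) = (-1.251)(323.5/1870.625).

-0.22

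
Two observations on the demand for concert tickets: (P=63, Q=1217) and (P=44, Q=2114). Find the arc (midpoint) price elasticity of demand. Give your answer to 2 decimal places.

ΔQ = 2114 − 1217 = 897; ΔP = 44 − 63 = -19.
Midpoints: P̄ = 53.50, Q̄ = 1665.5.
ε = (ΔQ/ΔP)(P̄/Q̄) = (897/-19)(53.50/1665.5).

-1.52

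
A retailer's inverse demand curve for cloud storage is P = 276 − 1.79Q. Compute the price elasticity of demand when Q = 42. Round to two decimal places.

At Q = 42, P = 276 − 1.79(42) = 200.82.
dP/dQ = −1.79, so dQ/dP = 1/(−1.79) = -0.559.
ε = (dQ/dP)(P/Q) = (-0.559)(200.82/42).

-2.67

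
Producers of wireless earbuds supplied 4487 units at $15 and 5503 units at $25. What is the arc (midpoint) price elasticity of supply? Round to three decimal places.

ΔQ = 5503 − 4487 = 1016; ΔP = 25 − 15 = 10.
Midpoints: P̄ = 20.00, Q̄ = 4995.0.
ε_s = (ΔQ/ΔP)(P̄/Q̄) = (1016/10)(20.00/4995.0).

0.407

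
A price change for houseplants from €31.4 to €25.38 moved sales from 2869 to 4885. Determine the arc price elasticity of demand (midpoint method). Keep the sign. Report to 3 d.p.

-2.452

ΔQ = 4885 − 2869 = 2016; ΔP = 25.38 − 31.4 = -6.02.
Midpoints: P̄ = 28.39, Q̄ = 3877.0.
ε = (ΔQ/ΔP)(P̄/Q̄) = (2016/-6.02)(28.39/3877.0).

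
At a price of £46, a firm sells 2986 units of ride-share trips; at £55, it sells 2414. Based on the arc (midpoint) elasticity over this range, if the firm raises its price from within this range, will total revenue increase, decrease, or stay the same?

decrease

Arc ε = (-572/9)(50.50/2700.0) ≈ -1.189.
|ε| = 1.19 > 1, so demand is elastic. A price rise therefore reduces total revenue.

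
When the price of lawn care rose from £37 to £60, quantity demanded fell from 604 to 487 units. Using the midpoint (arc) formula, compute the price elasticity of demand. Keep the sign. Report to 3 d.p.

-0.452

ΔQ = 487 − 604 = -117; ΔP = 60 − 37 = 23.
Midpoints: P̄ = 48.50, Q̄ = 545.5.
ε = (ΔQ/ΔP)(P̄/Q̄) = (-117/23)(48.50/545.5).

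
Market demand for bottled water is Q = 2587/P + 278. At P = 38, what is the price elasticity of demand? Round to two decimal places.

At P = 38, Q = 346.079.
dQ/dP = −2587/P² = -1.792.
ε = (dQ/dP)(P/Q) = (-1.792)(38/346.079).
|ε| < 1, so demand is inelastic at this price.

-0.20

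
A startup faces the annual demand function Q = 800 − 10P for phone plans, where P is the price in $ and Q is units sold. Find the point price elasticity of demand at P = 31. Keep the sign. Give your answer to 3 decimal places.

At P = 31, Q = 490.
dQ/dP = −10.
ε = (dQ/dP)(P/Q) = (-10)(31/490).

-0.633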